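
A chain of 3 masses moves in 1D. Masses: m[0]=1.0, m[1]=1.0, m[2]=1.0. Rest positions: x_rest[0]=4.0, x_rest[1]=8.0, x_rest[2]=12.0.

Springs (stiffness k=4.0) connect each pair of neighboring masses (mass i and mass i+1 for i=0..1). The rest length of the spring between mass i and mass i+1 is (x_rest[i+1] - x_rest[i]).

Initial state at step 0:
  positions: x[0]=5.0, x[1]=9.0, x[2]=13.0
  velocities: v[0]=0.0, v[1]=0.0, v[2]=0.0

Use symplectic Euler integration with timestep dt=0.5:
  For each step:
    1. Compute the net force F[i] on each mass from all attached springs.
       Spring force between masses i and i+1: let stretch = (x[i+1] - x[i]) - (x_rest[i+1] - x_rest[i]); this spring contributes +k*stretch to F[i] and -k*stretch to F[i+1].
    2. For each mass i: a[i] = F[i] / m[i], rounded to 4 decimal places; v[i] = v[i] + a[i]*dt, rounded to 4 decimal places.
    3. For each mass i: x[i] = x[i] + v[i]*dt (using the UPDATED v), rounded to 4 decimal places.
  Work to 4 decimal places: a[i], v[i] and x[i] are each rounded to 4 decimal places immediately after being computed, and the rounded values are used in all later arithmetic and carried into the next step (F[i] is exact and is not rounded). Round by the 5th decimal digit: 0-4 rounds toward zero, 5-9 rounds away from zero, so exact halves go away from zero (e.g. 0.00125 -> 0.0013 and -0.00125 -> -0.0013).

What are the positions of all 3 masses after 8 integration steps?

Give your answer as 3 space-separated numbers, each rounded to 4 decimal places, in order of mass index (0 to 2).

Step 0: x=[5.0000 9.0000 13.0000] v=[0.0000 0.0000 0.0000]
Step 1: x=[5.0000 9.0000 13.0000] v=[0.0000 0.0000 0.0000]
Step 2: x=[5.0000 9.0000 13.0000] v=[0.0000 0.0000 0.0000]
Step 3: x=[5.0000 9.0000 13.0000] v=[0.0000 0.0000 0.0000]
Step 4: x=[5.0000 9.0000 13.0000] v=[0.0000 0.0000 0.0000]
Step 5: x=[5.0000 9.0000 13.0000] v=[0.0000 0.0000 0.0000]
Step 6: x=[5.0000 9.0000 13.0000] v=[0.0000 0.0000 0.0000]
Step 7: x=[5.0000 9.0000 13.0000] v=[0.0000 0.0000 0.0000]
Step 8: x=[5.0000 9.0000 13.0000] v=[0.0000 0.0000 0.0000]

Answer: 5.0000 9.0000 13.0000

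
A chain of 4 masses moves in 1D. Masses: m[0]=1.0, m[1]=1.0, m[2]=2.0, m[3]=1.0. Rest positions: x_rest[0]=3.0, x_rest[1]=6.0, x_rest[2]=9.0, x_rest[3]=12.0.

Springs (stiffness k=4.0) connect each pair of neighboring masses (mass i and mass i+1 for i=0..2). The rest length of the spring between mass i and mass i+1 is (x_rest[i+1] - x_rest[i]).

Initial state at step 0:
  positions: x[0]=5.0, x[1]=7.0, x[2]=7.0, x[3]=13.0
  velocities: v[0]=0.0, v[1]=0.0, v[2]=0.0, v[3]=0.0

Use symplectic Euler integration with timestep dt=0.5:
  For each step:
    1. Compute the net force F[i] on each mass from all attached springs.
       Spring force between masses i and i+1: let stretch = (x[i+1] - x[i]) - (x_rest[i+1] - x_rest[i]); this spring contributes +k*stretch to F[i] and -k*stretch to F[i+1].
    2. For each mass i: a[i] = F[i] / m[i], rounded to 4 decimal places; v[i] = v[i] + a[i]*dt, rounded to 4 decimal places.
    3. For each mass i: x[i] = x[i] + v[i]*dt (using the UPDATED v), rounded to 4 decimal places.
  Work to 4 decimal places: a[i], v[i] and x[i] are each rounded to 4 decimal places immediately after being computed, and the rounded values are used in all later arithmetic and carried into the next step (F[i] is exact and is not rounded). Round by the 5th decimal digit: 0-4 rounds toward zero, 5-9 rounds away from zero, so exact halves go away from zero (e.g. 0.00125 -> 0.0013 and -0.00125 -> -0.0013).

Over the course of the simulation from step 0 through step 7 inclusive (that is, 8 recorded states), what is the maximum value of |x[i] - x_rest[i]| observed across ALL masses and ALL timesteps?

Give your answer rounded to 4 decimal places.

Answer: 3.5000

Derivation:
Step 0: x=[5.0000 7.0000 7.0000 13.0000] v=[0.0000 0.0000 0.0000 0.0000]
Step 1: x=[4.0000 5.0000 10.0000 10.0000] v=[-2.0000 -4.0000 6.0000 -6.0000]
Step 2: x=[1.0000 7.0000 10.5000 10.0000] v=[-6.0000 4.0000 1.0000 0.0000]
Step 3: x=[1.0000 6.5000 9.0000 13.5000] v=[0.0000 -1.0000 -3.0000 7.0000]
Step 4: x=[3.5000 3.0000 8.5000 15.5000] v=[5.0000 -7.0000 -1.0000 4.0000]
Step 5: x=[2.5000 5.5000 8.7500 13.5000] v=[-2.0000 5.0000 0.5000 -4.0000]
Step 6: x=[1.5000 8.2500 9.7500 9.7500] v=[-2.0000 5.5000 2.0000 -7.5000]
Step 7: x=[4.2500 5.7500 10.0000 9.0000] v=[5.5000 -5.0000 0.5000 -1.5000]
Max displacement = 3.5000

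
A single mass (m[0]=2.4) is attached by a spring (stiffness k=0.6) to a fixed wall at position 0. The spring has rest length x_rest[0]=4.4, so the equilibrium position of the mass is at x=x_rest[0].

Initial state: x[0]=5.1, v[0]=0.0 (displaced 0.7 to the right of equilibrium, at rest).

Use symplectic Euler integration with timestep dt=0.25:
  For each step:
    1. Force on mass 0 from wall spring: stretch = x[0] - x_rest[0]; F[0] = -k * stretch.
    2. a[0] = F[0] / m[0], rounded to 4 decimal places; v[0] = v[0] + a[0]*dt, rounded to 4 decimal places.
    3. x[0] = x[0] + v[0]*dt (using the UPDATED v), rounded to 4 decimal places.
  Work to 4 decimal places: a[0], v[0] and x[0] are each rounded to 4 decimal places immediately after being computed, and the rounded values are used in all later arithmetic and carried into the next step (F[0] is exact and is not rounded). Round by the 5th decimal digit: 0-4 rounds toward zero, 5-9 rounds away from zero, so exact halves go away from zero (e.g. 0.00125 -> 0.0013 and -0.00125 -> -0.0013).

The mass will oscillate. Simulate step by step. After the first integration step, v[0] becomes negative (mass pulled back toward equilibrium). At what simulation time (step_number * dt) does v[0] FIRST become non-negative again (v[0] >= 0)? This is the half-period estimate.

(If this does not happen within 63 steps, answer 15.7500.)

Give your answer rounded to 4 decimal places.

Step 0: x=[5.1000] v=[0.0000]
Step 1: x=[5.0891] v=[-0.0438]
Step 2: x=[5.0674] v=[-0.0869]
Step 3: x=[5.0353] v=[-0.1286]
Step 4: x=[4.9932] v=[-0.1683]
Step 5: x=[4.9419] v=[-0.2054]
Step 6: x=[4.8821] v=[-0.2393]
Step 7: x=[4.8148] v=[-0.2694]
Step 8: x=[4.7410] v=[-0.2953]
Step 9: x=[4.6619] v=[-0.3166]
Step 10: x=[4.5787] v=[-0.3330]
Step 11: x=[4.4927] v=[-0.3442]
Step 12: x=[4.4052] v=[-0.3500]
Step 13: x=[4.3176] v=[-0.3503]
Step 14: x=[4.2313] v=[-0.3452]
Step 15: x=[4.1476] v=[-0.3347]
Step 16: x=[4.0679] v=[-0.3189]
Step 17: x=[3.9934] v=[-0.2982]
Step 18: x=[3.9252] v=[-0.2728]
Step 19: x=[3.8644] v=[-0.2431]
Step 20: x=[3.8120] v=[-0.2096]
Step 21: x=[3.7688] v=[-0.1729]
Step 22: x=[3.7354] v=[-0.1335]
Step 23: x=[3.7124] v=[-0.0920]
Step 24: x=[3.7002] v=[-0.0490]
Step 25: x=[3.6989] v=[-0.0053]
Step 26: x=[3.7085] v=[0.0385]
First v>=0 after going negative at step 26, time=6.5000

Answer: 6.5000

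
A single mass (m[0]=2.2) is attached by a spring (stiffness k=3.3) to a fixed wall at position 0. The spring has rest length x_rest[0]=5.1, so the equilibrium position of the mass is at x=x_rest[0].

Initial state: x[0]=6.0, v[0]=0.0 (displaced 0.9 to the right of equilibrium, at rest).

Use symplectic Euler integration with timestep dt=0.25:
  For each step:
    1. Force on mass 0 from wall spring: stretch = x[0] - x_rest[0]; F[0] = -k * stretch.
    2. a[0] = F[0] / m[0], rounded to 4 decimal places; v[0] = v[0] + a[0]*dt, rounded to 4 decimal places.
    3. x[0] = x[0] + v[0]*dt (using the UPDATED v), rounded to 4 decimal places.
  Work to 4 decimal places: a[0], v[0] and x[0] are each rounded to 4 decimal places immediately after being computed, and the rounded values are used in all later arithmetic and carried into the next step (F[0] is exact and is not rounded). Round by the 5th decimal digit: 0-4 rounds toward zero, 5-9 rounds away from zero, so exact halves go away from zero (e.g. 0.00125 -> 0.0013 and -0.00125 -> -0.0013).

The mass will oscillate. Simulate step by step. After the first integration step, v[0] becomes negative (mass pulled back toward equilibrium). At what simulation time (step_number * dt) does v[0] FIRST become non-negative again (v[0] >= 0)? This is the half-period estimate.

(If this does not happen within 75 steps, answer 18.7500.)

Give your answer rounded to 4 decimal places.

Answer: 2.7500

Derivation:
Step 0: x=[6.0000] v=[0.0000]
Step 1: x=[5.9156] v=[-0.3375]
Step 2: x=[5.7548] v=[-0.6434]
Step 3: x=[5.5326] v=[-0.8890]
Step 4: x=[5.2698] v=[-1.0512]
Step 5: x=[4.9911] v=[-1.1149]
Step 6: x=[4.7226] v=[-1.0741]
Step 7: x=[4.4895] v=[-0.9326]
Step 8: x=[4.3136] v=[-0.7037]
Step 9: x=[4.2114] v=[-0.4088]
Step 10: x=[4.1925] v=[-0.0756]
Step 11: x=[4.2587] v=[0.2647]
First v>=0 after going negative at step 11, time=2.7500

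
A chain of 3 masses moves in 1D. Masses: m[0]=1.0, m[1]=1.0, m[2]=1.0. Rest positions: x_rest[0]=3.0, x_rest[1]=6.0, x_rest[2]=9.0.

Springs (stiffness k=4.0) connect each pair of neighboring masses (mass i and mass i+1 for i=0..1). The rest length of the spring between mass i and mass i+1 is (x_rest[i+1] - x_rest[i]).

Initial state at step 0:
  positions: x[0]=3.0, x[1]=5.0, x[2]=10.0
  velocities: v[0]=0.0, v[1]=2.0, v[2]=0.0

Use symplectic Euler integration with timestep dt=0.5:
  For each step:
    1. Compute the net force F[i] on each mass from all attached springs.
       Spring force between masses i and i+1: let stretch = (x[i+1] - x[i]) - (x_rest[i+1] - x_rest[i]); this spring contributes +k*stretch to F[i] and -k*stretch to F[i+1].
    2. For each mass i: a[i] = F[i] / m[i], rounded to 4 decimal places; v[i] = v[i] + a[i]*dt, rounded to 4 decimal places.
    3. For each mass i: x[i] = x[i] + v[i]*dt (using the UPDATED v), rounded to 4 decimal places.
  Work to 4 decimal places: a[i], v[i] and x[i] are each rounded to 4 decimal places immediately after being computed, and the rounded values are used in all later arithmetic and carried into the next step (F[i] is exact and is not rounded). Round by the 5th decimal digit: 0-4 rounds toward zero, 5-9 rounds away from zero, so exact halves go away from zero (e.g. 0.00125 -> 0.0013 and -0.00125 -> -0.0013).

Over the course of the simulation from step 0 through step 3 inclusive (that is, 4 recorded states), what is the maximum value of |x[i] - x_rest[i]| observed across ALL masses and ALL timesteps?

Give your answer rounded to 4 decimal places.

Step 0: x=[3.0000 5.0000 10.0000] v=[0.0000 2.0000 0.0000]
Step 1: x=[2.0000 9.0000 8.0000] v=[-2.0000 8.0000 -4.0000]
Step 2: x=[5.0000 5.0000 10.0000] v=[6.0000 -8.0000 4.0000]
Step 3: x=[5.0000 6.0000 10.0000] v=[0.0000 2.0000 0.0000]
Max displacement = 3.0000

Answer: 3.0000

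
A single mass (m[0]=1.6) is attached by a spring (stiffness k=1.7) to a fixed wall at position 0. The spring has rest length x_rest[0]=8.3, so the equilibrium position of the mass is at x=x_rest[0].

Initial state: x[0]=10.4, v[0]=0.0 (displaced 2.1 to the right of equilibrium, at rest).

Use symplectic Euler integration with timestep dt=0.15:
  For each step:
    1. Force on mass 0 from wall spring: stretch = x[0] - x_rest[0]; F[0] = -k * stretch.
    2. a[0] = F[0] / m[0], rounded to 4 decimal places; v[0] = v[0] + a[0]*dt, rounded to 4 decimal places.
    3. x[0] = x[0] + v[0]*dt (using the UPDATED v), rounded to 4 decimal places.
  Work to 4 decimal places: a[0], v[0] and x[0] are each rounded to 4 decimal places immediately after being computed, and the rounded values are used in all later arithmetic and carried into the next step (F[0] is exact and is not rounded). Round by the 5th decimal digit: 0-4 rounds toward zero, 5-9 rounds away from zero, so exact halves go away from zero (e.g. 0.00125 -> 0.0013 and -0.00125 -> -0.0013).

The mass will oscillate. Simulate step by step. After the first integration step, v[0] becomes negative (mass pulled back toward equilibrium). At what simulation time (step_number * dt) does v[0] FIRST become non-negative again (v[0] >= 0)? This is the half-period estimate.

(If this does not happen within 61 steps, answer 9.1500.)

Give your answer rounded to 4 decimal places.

Answer: 3.1500

Derivation:
Step 0: x=[10.4000] v=[0.0000]
Step 1: x=[10.3498] v=[-0.3347]
Step 2: x=[10.2506] v=[-0.6614]
Step 3: x=[10.1048] v=[-0.9723]
Step 4: x=[9.9158] v=[-1.2599]
Step 5: x=[9.6882] v=[-1.5174]
Step 6: x=[9.4274] v=[-1.7387]
Step 7: x=[9.1396] v=[-1.9184]
Step 8: x=[8.8318] v=[-2.0522]
Step 9: x=[8.5113] v=[-2.1370]
Step 10: x=[8.1857] v=[-2.1707]
Step 11: x=[7.8628] v=[-2.1525]
Step 12: x=[7.5504] v=[-2.0828]
Step 13: x=[7.2559] v=[-1.9633]
Step 14: x=[6.9864] v=[-1.7969]
Step 15: x=[6.7483] v=[-1.5875]
Step 16: x=[6.5473] v=[-1.3402]
Step 17: x=[6.3882] v=[-1.0609]
Step 18: x=[6.2748] v=[-0.7562]
Step 19: x=[6.2098] v=[-0.4334]
Step 20: x=[6.1948] v=[-0.1003]
Step 21: x=[6.2301] v=[0.2352]
First v>=0 after going negative at step 21, time=3.1500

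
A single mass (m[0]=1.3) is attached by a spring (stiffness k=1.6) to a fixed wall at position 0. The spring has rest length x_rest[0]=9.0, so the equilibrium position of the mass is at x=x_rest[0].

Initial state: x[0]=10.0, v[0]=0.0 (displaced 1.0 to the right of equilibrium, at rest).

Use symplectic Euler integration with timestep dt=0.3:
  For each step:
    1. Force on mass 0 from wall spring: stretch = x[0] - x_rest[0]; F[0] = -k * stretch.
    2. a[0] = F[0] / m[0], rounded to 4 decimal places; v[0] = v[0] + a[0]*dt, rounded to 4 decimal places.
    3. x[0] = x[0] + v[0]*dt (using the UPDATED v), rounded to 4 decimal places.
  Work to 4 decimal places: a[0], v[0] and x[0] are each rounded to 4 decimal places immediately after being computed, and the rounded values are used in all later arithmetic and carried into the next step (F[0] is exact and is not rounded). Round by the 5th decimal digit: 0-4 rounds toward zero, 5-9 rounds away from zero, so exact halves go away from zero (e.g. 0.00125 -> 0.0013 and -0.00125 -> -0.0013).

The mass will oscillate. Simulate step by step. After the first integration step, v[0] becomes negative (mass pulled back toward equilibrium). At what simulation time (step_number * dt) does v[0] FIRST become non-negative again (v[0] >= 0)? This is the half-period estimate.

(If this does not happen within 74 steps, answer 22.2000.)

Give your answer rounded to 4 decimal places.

Answer: 3.0000

Derivation:
Step 0: x=[10.0000] v=[0.0000]
Step 1: x=[9.8892] v=[-0.3692]
Step 2: x=[9.6800] v=[-0.6975]
Step 3: x=[9.3954] v=[-0.9486]
Step 4: x=[9.0670] v=[-1.0946]
Step 5: x=[8.7312] v=[-1.1194]
Step 6: x=[8.4251] v=[-1.0202]
Step 7: x=[8.1827] v=[-0.8079]
Step 8: x=[8.0309] v=[-0.5061]
Step 9: x=[7.9864] v=[-0.1483]
Step 10: x=[8.0542] v=[0.2260]
First v>=0 after going negative at step 10, time=3.0000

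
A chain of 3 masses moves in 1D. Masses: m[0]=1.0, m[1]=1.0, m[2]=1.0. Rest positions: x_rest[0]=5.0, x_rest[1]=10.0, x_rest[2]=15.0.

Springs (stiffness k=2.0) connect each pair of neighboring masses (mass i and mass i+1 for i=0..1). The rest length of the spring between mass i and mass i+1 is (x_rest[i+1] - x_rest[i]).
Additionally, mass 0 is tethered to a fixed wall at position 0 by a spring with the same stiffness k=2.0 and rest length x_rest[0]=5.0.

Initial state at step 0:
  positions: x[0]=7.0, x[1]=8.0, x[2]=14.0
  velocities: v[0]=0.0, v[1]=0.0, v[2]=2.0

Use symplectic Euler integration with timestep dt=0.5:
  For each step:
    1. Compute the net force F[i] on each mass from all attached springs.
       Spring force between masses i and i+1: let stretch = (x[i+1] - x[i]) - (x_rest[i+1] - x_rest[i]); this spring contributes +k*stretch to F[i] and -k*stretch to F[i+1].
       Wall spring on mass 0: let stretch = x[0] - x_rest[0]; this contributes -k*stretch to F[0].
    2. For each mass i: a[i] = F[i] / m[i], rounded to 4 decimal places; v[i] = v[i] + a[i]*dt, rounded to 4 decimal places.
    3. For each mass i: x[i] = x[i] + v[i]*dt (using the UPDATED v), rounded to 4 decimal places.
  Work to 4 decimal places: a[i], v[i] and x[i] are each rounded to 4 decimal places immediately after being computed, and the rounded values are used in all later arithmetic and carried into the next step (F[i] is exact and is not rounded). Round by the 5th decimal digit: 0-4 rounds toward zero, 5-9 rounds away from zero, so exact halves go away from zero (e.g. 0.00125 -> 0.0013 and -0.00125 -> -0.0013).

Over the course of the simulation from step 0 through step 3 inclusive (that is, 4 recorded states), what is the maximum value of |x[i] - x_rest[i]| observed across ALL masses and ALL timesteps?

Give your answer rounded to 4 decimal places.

Answer: 2.7500

Derivation:
Step 0: x=[7.0000 8.0000 14.0000] v=[0.0000 0.0000 2.0000]
Step 1: x=[4.0000 10.5000 14.5000] v=[-6.0000 5.0000 1.0000]
Step 2: x=[2.2500 11.7500 15.5000] v=[-3.5000 2.5000 2.0000]
Step 3: x=[4.1250 10.1250 17.1250] v=[3.7500 -3.2500 3.2500]
Max displacement = 2.7500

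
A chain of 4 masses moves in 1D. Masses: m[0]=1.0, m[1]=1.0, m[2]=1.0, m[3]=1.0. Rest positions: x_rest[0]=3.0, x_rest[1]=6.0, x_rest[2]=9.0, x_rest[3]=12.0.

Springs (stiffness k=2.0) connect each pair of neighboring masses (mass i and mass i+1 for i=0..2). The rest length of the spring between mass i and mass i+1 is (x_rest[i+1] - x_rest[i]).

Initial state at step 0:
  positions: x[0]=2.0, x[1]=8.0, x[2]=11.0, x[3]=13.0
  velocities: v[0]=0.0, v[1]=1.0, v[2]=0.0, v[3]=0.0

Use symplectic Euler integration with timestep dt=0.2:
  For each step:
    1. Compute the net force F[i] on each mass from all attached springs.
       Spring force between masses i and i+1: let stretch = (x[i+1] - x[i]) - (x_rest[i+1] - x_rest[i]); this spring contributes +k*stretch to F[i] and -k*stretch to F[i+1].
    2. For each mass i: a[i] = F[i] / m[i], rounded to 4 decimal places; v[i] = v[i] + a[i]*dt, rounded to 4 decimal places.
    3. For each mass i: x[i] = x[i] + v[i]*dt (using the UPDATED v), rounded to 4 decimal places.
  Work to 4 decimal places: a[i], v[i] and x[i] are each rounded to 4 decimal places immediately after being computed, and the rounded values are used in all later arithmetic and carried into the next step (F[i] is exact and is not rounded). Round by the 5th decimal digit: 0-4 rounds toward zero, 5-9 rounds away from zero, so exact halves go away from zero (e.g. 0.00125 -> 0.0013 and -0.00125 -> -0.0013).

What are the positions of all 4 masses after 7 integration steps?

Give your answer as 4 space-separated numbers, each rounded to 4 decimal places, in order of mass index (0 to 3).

Step 0: x=[2.0000 8.0000 11.0000 13.0000] v=[0.0000 1.0000 0.0000 0.0000]
Step 1: x=[2.2400 7.9600 10.9200 13.0800] v=[1.2000 -0.2000 -0.4000 0.4000]
Step 2: x=[2.6976 7.6992 10.7760 13.2272] v=[2.2880 -1.3040 -0.7200 0.7360]
Step 3: x=[3.3153 7.2844 10.5820 13.4183] v=[3.0886 -2.0739 -0.9702 0.9555]
Step 4: x=[4.0105 6.8159 10.3511 13.6225] v=[3.4762 -2.3425 -1.1547 1.0210]
Step 5: x=[4.6902 6.4058 10.0991 13.8050] v=[3.3984 -2.0506 -1.2602 0.9124]
Step 6: x=[5.2671 6.1539 9.8481 13.9310] v=[2.8846 -1.2595 -1.2552 0.6300]
Step 7: x=[5.6750 6.1266 9.6282 13.9704] v=[2.0393 -0.1365 -1.0997 0.1968]

Answer: 5.6750 6.1266 9.6282 13.9704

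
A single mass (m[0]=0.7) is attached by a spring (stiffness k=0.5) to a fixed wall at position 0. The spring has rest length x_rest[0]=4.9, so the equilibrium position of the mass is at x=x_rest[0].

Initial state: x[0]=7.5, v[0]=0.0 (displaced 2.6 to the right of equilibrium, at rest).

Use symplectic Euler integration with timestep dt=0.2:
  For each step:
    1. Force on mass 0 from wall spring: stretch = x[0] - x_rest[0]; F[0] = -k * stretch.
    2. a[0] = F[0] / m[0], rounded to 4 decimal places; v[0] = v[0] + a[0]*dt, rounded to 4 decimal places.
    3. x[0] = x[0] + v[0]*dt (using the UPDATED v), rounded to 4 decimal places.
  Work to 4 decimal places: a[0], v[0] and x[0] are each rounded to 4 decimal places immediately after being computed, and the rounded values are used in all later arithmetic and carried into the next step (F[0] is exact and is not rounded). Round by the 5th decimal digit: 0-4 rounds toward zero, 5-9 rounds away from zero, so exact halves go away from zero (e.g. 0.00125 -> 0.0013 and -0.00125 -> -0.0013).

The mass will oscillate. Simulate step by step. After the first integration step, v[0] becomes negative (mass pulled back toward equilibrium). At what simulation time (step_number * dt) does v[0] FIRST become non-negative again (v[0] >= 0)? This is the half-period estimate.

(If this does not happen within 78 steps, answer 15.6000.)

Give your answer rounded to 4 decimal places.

Answer: 3.8000

Derivation:
Step 0: x=[7.5000] v=[0.0000]
Step 1: x=[7.4257] v=[-0.3714]
Step 2: x=[7.2793] v=[-0.7322]
Step 3: x=[7.0649] v=[-1.0721]
Step 4: x=[6.7886] v=[-1.3814]
Step 5: x=[6.4584] v=[-1.6512]
Step 6: x=[6.0836] v=[-1.8738]
Step 7: x=[5.6750] v=[-2.0429]
Step 8: x=[5.2443] v=[-2.1536]
Step 9: x=[4.8037] v=[-2.2028]
Step 10: x=[4.3659] v=[-2.1890]
Step 11: x=[3.9434] v=[-2.1127]
Step 12: x=[3.5482] v=[-1.9760]
Step 13: x=[3.1916] v=[-1.7829]
Step 14: x=[2.8838] v=[-1.5388]
Step 15: x=[2.6336] v=[-1.2508]
Step 16: x=[2.4482] v=[-0.9270]
Step 17: x=[2.3329] v=[-0.5767]
Step 18: x=[2.2909] v=[-0.2100]
Step 19: x=[2.3234] v=[0.1627]
First v>=0 after going negative at step 19, time=3.8000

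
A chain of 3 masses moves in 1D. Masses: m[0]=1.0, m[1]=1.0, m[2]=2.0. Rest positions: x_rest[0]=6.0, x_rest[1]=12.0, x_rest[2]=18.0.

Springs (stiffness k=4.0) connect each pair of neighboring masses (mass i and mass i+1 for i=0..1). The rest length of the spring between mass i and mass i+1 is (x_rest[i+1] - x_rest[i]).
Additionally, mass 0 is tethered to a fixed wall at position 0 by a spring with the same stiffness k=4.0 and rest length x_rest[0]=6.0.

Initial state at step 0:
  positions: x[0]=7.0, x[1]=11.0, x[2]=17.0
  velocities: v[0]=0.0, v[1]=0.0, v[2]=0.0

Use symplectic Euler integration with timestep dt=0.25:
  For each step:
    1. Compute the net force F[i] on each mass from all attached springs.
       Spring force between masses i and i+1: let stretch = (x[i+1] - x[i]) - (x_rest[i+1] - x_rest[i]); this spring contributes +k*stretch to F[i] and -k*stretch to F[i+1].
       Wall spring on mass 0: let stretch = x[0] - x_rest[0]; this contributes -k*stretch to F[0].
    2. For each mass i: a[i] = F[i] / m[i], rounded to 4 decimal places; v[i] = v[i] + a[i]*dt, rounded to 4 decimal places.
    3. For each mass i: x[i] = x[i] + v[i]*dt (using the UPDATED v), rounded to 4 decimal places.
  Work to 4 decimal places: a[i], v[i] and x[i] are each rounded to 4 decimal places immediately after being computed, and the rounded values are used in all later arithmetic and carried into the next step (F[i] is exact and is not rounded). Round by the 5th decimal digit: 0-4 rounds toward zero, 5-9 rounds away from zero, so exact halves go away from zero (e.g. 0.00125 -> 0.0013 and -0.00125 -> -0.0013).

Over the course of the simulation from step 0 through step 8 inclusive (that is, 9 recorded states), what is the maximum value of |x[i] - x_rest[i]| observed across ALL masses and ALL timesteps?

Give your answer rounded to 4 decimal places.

Step 0: x=[7.0000 11.0000 17.0000] v=[0.0000 0.0000 0.0000]
Step 1: x=[6.2500 11.5000 17.0000] v=[-3.0000 2.0000 0.0000]
Step 2: x=[5.2500 12.0625 17.0625] v=[-4.0000 2.2500 0.2500]
Step 3: x=[4.6406 12.1719 17.2500] v=[-2.4375 0.4375 0.7500]
Step 4: x=[4.7539 11.6680 17.5528] v=[0.4532 -2.0157 1.2110]
Step 5: x=[5.4073 10.9068 17.8700] v=[2.6134 -3.0450 1.2686]
Step 6: x=[6.0837 10.5115 18.0668] v=[2.7056 -1.5813 0.7870]
Step 7: x=[6.3461 10.8981 18.0692] v=[1.0497 1.5462 0.0094]
Step 8: x=[6.1600 11.9394 17.9252] v=[-0.7444 4.1653 -0.5762]
Max displacement = 1.4885

Answer: 1.4885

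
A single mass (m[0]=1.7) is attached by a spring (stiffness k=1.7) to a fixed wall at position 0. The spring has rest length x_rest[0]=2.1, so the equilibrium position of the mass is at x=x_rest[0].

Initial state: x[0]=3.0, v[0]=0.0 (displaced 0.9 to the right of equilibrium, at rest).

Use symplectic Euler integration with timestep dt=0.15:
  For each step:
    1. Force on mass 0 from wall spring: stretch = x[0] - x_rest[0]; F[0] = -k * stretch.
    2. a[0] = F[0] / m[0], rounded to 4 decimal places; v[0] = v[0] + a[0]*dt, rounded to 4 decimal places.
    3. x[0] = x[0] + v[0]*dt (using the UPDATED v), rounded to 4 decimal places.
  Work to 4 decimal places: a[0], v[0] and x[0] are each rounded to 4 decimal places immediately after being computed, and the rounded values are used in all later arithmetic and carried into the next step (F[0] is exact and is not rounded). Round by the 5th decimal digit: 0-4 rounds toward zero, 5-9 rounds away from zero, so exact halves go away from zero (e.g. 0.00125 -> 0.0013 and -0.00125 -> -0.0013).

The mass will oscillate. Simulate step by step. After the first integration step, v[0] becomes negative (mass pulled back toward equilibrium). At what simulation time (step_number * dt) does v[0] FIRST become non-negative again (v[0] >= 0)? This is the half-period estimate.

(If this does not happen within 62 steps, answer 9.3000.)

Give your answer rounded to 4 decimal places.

Answer: 3.1500

Derivation:
Step 0: x=[3.0000] v=[0.0000]
Step 1: x=[2.9798] v=[-0.1350]
Step 2: x=[2.9398] v=[-0.2670]
Step 3: x=[2.8809] v=[-0.3930]
Step 4: x=[2.8044] v=[-0.5101]
Step 5: x=[2.7120] v=[-0.6158]
Step 6: x=[2.6059] v=[-0.7076]
Step 7: x=[2.4884] v=[-0.7835]
Step 8: x=[2.3621] v=[-0.8418]
Step 9: x=[2.2299] v=[-0.8811]
Step 10: x=[2.0948] v=[-0.9006]
Step 11: x=[1.9598] v=[-0.8998]
Step 12: x=[1.8280] v=[-0.8788]
Step 13: x=[1.7023] v=[-0.8380]
Step 14: x=[1.5856] v=[-0.7783]
Step 15: x=[1.4804] v=[-0.7011]
Step 16: x=[1.3892] v=[-0.6082]
Step 17: x=[1.3140] v=[-0.5016]
Step 18: x=[1.2564] v=[-0.3837]
Step 19: x=[1.2178] v=[-0.2572]
Step 20: x=[1.1991] v=[-0.1249]
Step 21: x=[1.2006] v=[0.0102]
First v>=0 after going negative at step 21, time=3.1500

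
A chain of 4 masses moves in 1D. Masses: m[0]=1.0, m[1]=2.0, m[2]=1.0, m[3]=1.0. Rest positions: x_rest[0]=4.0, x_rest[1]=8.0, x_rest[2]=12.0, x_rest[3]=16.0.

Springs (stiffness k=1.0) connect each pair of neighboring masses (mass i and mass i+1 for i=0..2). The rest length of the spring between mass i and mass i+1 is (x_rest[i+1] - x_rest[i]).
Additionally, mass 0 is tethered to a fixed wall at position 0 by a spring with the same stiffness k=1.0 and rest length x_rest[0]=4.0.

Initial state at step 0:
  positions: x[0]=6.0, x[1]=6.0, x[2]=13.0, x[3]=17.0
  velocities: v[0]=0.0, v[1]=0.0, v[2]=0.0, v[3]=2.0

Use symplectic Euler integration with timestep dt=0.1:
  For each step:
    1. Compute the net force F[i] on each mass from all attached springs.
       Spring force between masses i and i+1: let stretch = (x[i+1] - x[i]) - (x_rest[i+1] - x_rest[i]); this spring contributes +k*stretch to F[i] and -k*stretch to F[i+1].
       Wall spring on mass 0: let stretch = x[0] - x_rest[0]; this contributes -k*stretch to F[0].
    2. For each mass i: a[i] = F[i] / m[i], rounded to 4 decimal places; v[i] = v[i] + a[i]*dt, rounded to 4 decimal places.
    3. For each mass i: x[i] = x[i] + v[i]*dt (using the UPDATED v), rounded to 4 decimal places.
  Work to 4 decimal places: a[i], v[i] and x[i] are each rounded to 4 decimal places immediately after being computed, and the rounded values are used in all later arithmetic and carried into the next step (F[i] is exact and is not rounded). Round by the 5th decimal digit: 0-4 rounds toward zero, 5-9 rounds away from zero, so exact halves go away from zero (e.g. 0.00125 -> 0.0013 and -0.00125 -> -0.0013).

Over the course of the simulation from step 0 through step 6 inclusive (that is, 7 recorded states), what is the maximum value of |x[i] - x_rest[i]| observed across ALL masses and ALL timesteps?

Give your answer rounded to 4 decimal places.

Answer: 2.1124

Derivation:
Step 0: x=[6.0000 6.0000 13.0000 17.0000] v=[0.0000 0.0000 0.0000 2.0000]
Step 1: x=[5.9400 6.0350 12.9700 17.2000] v=[-0.6000 0.3500 -0.3000 2.0000]
Step 2: x=[5.8216 6.1042 12.9130 17.3977] v=[-1.1845 0.6920 -0.5705 1.9770]
Step 3: x=[5.6478 6.2060 12.8327 17.5906] v=[-1.7384 1.0183 -0.8029 1.9285]
Step 4: x=[5.4231 6.3382 12.7337 17.7759] v=[-2.2474 1.3217 -0.9898 1.8527]
Step 5: x=[5.1533 6.4978 12.6212 17.9508] v=[-2.6982 1.5957 -1.1251 1.7485]
Step 6: x=[4.8454 6.6813 12.5008 18.1124] v=[-3.0791 1.8347 -1.2045 1.6155]
Max displacement = 2.1124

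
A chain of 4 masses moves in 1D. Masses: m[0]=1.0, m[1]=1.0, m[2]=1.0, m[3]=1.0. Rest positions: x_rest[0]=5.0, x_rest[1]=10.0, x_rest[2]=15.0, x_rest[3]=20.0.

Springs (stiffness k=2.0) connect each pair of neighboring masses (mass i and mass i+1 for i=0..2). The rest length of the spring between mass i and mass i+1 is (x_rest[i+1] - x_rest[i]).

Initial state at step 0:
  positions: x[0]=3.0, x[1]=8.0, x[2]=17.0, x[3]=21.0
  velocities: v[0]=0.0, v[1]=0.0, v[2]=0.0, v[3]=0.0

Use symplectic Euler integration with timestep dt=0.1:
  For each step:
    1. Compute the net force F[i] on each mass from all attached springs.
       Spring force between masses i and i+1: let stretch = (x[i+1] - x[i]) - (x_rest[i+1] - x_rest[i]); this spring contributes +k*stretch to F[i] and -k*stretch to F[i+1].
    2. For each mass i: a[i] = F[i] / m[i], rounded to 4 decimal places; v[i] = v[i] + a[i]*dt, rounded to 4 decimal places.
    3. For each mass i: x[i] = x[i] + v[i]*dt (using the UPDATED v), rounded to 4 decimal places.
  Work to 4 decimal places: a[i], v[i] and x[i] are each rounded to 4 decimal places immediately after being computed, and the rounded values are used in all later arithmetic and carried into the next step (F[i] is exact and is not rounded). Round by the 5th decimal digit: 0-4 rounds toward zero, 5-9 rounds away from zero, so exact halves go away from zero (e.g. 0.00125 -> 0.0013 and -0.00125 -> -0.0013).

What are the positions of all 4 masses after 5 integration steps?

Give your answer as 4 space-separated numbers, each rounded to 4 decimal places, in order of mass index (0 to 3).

Answer: 3.0523 9.0279 15.6993 21.2206

Derivation:
Step 0: x=[3.0000 8.0000 17.0000 21.0000] v=[0.0000 0.0000 0.0000 0.0000]
Step 1: x=[3.0000 8.0800 16.9000 21.0200] v=[0.0000 0.8000 -1.0000 0.2000]
Step 2: x=[3.0016 8.2348 16.7060 21.0576] v=[0.0160 1.5480 -1.9400 0.3760]
Step 3: x=[3.0079 8.4544 16.4296 21.1082] v=[0.0626 2.1956 -2.7639 0.5057]
Step 4: x=[3.0231 8.7245 16.0873 21.1652] v=[0.1519 2.7013 -3.4232 0.5700]
Step 5: x=[3.0523 9.0279 15.6993 21.2206] v=[0.2922 3.0336 -3.8802 0.5544]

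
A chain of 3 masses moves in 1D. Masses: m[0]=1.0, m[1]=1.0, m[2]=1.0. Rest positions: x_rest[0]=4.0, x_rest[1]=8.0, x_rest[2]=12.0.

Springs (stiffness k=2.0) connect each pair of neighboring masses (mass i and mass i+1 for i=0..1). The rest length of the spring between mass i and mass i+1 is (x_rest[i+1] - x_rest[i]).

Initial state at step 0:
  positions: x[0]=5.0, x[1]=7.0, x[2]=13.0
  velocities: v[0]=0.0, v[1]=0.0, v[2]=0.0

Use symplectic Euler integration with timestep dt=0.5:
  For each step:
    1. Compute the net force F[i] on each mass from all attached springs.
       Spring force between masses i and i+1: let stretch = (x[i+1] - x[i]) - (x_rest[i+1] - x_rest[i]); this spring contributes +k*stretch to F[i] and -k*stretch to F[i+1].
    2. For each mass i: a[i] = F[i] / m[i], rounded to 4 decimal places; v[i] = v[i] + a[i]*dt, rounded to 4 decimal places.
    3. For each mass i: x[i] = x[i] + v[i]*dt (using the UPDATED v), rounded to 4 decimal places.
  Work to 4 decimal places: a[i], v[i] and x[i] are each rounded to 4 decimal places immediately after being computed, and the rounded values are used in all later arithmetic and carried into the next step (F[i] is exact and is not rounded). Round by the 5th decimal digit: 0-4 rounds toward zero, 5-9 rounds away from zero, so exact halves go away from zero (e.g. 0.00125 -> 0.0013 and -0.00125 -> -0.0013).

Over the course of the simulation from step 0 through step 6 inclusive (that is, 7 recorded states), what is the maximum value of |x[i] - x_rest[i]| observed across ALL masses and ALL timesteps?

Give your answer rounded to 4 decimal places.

Step 0: x=[5.0000 7.0000 13.0000] v=[0.0000 0.0000 0.0000]
Step 1: x=[4.0000 9.0000 12.0000] v=[-2.0000 4.0000 -2.0000]
Step 2: x=[3.5000 10.0000 11.5000] v=[-1.0000 2.0000 -1.0000]
Step 3: x=[4.2500 8.5000 12.2500] v=[1.5000 -3.0000 1.5000]
Step 4: x=[5.1250 6.7500 13.1250] v=[1.7500 -3.5000 1.7500]
Step 5: x=[4.8125 7.3750 12.8125] v=[-0.6250 1.2500 -0.6250]
Step 6: x=[3.7813 9.4375 11.7813] v=[-2.0625 4.1250 -2.0625]
Max displacement = 2.0000

Answer: 2.0000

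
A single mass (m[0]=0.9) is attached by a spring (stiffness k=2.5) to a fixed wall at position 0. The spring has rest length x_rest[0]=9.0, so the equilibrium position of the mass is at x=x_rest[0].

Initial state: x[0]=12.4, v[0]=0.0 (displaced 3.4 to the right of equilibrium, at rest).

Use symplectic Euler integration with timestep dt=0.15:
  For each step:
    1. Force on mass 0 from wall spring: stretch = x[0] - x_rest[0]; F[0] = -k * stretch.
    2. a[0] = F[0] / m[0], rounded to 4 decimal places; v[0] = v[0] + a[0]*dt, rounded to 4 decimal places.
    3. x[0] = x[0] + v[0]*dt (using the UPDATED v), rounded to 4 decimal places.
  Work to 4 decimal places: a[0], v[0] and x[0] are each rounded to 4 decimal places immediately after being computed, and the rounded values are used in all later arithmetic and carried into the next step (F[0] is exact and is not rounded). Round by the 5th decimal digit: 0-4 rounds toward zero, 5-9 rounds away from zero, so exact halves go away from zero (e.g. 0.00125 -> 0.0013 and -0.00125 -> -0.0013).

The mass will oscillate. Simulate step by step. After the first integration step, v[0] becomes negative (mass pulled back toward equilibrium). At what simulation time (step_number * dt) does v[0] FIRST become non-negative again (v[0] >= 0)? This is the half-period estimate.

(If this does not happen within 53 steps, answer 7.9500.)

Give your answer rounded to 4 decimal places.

Answer: 1.9500

Derivation:
Step 0: x=[12.4000] v=[0.0000]
Step 1: x=[12.1875] v=[-1.4167]
Step 2: x=[11.7758] v=[-2.7448]
Step 3: x=[11.1906] v=[-3.9014]
Step 4: x=[10.4685] v=[-4.8142]
Step 5: x=[9.6546] v=[-5.4261]
Step 6: x=[8.7998] v=[-5.6988]
Step 7: x=[7.9575] v=[-5.6154]
Step 8: x=[7.1804] v=[-5.1810]
Step 9: x=[6.5170] v=[-4.4228]
Step 10: x=[6.0088] v=[-3.3882]
Step 11: x=[5.6875] v=[-2.1419]
Step 12: x=[5.5732] v=[-0.7617]
Step 13: x=[5.6731] v=[0.6661]
First v>=0 after going negative at step 13, time=1.9500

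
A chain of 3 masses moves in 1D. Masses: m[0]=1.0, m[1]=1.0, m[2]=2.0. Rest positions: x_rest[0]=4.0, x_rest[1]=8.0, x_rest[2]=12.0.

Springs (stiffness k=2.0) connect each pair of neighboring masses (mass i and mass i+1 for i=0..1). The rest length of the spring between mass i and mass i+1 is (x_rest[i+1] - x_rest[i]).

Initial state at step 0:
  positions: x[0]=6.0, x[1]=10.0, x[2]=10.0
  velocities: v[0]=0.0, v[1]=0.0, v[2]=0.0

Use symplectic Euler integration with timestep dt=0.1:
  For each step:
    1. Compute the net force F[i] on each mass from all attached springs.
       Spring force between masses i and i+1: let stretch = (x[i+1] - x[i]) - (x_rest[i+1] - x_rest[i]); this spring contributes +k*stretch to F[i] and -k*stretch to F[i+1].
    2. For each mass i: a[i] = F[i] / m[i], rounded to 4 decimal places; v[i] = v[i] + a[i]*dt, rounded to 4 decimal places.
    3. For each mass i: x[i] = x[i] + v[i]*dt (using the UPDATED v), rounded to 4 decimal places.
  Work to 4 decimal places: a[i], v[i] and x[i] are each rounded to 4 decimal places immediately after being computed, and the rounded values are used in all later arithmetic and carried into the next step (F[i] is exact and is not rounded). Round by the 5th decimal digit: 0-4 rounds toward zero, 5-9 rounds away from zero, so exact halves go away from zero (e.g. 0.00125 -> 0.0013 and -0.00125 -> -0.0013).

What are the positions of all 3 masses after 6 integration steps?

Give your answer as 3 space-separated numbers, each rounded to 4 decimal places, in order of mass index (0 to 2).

Step 0: x=[6.0000 10.0000 10.0000] v=[0.0000 0.0000 0.0000]
Step 1: x=[6.0000 9.9200 10.0400] v=[0.0000 -0.8000 0.4000]
Step 2: x=[5.9984 9.7640 10.1188] v=[-0.0160 -1.5600 0.7880]
Step 3: x=[5.9921 9.5398 10.2341] v=[-0.0629 -2.2422 1.1525]
Step 4: x=[5.9768 9.2585 10.3824] v=[-0.1534 -2.8129 1.4831]
Step 5: x=[5.9471 8.9341 10.5595] v=[-0.2971 -3.2445 1.7707]
Step 6: x=[5.8971 8.5824 10.7603] v=[-0.4997 -3.5168 2.0082]

Answer: 5.8971 8.5824 10.7603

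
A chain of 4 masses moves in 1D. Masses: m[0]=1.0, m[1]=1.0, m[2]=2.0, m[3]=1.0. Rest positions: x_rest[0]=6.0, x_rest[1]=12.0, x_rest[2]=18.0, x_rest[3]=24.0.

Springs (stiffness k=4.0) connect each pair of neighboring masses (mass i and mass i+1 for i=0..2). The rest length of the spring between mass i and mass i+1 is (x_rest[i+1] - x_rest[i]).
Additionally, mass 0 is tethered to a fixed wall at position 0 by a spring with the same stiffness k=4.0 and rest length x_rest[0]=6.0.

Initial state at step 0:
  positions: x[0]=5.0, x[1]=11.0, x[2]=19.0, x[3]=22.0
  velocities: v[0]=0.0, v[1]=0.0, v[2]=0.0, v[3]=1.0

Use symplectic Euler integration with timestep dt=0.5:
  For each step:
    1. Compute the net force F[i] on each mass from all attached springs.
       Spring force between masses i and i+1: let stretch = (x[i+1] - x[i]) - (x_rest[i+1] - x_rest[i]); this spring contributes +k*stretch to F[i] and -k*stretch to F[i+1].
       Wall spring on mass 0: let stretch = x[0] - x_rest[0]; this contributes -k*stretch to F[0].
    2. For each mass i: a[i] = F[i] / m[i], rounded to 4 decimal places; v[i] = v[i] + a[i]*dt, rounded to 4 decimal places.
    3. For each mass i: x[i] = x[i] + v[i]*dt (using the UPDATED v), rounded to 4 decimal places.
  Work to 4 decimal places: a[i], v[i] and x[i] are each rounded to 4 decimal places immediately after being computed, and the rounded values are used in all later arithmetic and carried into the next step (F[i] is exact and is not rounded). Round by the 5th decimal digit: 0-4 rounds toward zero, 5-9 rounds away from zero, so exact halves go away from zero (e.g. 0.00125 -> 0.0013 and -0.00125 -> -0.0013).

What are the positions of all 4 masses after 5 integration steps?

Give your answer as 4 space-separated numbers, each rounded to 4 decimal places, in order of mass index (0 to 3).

Answer: 7.5000 11.7500 18.3750 24.7500

Derivation:
Step 0: x=[5.0000 11.0000 19.0000 22.0000] v=[0.0000 0.0000 0.0000 1.0000]
Step 1: x=[6.0000 13.0000 16.5000 25.5000] v=[2.0000 4.0000 -5.0000 7.0000]
Step 2: x=[8.0000 11.5000 16.7500 26.0000] v=[4.0000 -3.0000 0.5000 1.0000]
Step 3: x=[5.5000 11.7500 19.0000 23.2500] v=[-5.0000 0.5000 4.5000 -5.5000]
Step 4: x=[3.7500 13.0000 19.7500 22.2500] v=[-3.5000 2.5000 1.5000 -2.0000]
Step 5: x=[7.5000 11.7500 18.3750 24.7500] v=[7.5000 -2.5000 -2.7500 5.0000]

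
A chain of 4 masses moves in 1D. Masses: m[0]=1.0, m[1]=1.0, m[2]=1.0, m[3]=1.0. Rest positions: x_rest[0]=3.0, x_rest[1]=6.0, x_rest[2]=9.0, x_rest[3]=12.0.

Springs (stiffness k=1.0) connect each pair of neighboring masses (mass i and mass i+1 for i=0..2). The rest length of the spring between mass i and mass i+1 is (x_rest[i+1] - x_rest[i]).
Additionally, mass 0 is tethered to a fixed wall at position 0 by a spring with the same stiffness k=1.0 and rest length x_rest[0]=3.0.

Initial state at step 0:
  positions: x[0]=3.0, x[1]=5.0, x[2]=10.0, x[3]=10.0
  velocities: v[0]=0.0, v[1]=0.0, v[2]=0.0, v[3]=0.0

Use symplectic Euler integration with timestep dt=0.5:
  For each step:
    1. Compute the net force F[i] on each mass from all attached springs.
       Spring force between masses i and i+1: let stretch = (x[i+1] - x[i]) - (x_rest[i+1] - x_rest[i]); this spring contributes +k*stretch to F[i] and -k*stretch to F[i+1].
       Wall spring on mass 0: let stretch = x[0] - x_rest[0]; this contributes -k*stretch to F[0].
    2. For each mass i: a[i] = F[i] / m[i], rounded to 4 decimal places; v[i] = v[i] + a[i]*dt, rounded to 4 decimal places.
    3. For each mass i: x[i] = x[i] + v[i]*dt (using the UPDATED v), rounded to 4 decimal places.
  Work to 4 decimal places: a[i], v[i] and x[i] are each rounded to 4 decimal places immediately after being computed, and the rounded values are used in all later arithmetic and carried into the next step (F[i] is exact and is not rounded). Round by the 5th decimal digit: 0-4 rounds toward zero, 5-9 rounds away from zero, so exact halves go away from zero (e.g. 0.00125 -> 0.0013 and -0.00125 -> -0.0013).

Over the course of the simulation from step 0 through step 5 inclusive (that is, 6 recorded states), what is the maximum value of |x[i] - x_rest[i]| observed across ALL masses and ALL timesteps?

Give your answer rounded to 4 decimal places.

Answer: 2.3125

Derivation:
Step 0: x=[3.0000 5.0000 10.0000 10.0000] v=[0.0000 0.0000 0.0000 0.0000]
Step 1: x=[2.7500 5.7500 8.7500 10.7500] v=[-0.5000 1.5000 -2.5000 1.5000]
Step 2: x=[2.5625 6.5000 7.2500 11.7500] v=[-0.3750 1.5000 -3.0000 2.0000]
Step 3: x=[2.7188 6.4531 6.6875 12.3750] v=[0.3125 -0.0938 -1.1250 1.2500]
Step 4: x=[3.1290 5.5312 7.4883 12.3281] v=[0.8203 -1.8438 1.6016 -0.0938]
Step 5: x=[3.3575 4.4980 9.0098 11.8213] v=[0.4569 -2.0664 3.0430 -1.0137]
Max displacement = 2.3125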